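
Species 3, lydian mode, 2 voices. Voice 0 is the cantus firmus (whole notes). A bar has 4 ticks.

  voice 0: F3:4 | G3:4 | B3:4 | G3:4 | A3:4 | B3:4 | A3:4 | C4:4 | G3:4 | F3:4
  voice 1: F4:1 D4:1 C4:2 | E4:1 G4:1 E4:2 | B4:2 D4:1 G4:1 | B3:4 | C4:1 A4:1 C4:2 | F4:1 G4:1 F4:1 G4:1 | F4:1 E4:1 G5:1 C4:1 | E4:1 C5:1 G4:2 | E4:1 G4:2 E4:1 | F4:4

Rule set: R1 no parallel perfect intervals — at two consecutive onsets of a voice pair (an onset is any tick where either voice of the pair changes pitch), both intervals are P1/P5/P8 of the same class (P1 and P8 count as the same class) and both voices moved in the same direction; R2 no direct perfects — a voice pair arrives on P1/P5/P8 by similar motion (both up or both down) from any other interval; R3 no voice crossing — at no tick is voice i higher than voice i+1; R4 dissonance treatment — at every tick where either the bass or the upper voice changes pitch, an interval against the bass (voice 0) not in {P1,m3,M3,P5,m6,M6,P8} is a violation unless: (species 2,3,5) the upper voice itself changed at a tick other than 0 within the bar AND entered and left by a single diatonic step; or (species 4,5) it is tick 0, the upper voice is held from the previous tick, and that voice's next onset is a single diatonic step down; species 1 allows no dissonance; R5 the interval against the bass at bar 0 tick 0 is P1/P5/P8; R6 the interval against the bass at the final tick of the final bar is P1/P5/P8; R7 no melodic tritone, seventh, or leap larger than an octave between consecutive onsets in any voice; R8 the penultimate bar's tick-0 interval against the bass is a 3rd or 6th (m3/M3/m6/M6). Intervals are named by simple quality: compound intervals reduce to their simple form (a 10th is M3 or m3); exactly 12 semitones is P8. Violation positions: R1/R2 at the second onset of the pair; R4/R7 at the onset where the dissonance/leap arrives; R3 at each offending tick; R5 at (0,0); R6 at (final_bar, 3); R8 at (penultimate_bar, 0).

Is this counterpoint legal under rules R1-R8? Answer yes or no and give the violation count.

No (5 violations)

bar 0: v0=F3 v1=F4 (P8)
bar 1: v0=G3 v1=E4 (M6)
bar 2: v0=B3 v1=B4 (P8)
bar 3: v0=G3 v1=B3 (M3)
bar 4: v0=A3 v1=C4 (m3)
bar 5: v0=B3 v1=F4 (TT)
bar 6: v0=A3 v1=F4 (m6)
bar 7: v0=C4 v1=E4 (M3)
bar 8: v0=G3 v1=E4 (M6)
bar 9: v0=F3 v1=F4 (P8)
  R2 @ bar2.0: G3/E4 M6 -> B3/B4 P8 similar
  R4 @ bar5.0: B3/F4 TT untreated
  R4 @ bar6.2: A3/G5 m7 untreated
  R7 @ bar6.2: E4->G5 leap 15st
  R7 @ bar6.3: G5->C4 leap 19st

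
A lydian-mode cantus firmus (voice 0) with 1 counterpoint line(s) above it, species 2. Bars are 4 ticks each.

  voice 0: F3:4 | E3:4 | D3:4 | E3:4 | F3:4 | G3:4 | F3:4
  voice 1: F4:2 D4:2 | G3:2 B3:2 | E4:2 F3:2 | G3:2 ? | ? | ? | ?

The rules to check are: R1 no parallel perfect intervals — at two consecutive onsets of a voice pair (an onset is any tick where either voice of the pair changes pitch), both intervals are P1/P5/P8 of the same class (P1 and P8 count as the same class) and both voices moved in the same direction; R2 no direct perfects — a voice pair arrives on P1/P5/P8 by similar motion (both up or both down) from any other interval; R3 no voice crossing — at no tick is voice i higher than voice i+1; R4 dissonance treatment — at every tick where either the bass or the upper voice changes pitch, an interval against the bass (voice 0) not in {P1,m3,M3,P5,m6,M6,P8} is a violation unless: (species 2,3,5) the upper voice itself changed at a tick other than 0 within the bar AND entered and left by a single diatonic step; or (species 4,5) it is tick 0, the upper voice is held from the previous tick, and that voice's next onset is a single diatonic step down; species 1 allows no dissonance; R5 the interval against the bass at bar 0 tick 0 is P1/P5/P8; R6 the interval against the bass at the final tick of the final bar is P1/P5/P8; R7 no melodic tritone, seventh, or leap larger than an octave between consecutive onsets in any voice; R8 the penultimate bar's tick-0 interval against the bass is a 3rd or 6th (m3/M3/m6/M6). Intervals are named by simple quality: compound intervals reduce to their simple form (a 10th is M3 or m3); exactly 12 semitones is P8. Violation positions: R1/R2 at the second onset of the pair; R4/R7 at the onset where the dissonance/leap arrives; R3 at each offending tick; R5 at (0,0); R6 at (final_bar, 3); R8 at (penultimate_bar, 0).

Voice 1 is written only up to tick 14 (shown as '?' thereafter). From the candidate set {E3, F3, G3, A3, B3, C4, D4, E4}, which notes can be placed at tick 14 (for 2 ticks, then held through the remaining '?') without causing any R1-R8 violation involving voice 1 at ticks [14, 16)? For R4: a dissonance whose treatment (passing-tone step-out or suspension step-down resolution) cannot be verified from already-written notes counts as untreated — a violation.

{B3, C4, E3, E4, G3}

E3: legal
F3: violates R4
G3: legal
A3: violates R4
B3: legal
C4: legal
D4: violates R4
E4: legal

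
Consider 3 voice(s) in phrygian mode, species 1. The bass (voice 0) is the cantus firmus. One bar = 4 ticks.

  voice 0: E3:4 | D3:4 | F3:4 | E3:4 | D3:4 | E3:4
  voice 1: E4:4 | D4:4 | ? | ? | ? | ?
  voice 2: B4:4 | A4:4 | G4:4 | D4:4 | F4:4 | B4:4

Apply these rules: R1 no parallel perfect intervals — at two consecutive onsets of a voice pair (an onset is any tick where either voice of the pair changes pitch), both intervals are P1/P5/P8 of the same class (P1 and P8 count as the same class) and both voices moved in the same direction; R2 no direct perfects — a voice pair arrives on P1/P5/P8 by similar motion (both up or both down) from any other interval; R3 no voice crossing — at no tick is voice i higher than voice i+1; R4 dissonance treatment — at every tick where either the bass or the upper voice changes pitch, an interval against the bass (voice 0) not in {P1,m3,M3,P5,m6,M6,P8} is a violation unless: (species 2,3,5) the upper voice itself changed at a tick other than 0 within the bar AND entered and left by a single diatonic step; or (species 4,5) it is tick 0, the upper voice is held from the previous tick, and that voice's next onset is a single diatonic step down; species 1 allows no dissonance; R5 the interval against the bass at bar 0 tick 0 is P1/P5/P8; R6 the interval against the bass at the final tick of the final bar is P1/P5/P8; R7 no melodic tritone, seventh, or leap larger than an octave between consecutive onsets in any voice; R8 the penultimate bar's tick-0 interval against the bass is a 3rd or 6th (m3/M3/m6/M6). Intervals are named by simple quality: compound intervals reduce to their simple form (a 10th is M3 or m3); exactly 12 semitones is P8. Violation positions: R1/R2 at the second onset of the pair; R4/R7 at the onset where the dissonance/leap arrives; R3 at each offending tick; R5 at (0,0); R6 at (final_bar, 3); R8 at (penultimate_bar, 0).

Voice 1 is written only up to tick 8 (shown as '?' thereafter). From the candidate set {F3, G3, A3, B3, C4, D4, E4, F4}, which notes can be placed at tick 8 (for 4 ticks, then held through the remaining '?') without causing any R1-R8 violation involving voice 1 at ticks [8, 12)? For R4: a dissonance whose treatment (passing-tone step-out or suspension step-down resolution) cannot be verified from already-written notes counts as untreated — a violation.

F3: legal
G3: violates R2,R4
A3: legal
B3: violates R4
C4: violates R1
D4: legal
E4: violates R4
F4: violates R1

{A3, D4, F3}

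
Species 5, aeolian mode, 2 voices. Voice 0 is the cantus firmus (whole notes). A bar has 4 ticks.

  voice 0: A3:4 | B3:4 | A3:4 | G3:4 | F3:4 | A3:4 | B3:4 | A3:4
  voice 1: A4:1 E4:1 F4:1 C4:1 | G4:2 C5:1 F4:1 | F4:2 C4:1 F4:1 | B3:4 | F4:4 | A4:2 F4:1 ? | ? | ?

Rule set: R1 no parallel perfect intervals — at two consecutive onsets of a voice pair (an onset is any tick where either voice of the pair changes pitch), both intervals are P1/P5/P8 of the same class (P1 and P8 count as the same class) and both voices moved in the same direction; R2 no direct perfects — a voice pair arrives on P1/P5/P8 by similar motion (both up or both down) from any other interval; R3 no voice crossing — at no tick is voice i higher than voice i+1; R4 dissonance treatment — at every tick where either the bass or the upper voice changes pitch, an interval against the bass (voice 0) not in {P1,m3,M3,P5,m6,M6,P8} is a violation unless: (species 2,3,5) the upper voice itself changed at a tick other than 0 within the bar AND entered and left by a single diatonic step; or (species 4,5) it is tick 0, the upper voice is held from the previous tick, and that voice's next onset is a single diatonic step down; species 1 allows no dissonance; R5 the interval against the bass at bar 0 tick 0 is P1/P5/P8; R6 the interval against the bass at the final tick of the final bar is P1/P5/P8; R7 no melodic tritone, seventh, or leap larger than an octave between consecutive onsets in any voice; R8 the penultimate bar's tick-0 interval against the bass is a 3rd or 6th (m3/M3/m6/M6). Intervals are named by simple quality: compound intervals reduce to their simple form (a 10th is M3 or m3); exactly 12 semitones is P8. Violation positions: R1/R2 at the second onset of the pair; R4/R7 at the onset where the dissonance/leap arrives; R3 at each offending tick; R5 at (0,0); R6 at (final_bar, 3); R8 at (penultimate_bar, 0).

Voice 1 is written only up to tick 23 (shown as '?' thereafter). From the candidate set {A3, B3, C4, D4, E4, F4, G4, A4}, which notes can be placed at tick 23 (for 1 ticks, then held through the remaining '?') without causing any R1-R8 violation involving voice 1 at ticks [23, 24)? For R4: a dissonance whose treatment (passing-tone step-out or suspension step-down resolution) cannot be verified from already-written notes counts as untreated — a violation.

A3: legal
B3: violates R4,R7
C4: legal
D4: violates R4
E4: legal
F4: legal
G4: violates R4
A4: legal

{A3, A4, C4, E4, F4}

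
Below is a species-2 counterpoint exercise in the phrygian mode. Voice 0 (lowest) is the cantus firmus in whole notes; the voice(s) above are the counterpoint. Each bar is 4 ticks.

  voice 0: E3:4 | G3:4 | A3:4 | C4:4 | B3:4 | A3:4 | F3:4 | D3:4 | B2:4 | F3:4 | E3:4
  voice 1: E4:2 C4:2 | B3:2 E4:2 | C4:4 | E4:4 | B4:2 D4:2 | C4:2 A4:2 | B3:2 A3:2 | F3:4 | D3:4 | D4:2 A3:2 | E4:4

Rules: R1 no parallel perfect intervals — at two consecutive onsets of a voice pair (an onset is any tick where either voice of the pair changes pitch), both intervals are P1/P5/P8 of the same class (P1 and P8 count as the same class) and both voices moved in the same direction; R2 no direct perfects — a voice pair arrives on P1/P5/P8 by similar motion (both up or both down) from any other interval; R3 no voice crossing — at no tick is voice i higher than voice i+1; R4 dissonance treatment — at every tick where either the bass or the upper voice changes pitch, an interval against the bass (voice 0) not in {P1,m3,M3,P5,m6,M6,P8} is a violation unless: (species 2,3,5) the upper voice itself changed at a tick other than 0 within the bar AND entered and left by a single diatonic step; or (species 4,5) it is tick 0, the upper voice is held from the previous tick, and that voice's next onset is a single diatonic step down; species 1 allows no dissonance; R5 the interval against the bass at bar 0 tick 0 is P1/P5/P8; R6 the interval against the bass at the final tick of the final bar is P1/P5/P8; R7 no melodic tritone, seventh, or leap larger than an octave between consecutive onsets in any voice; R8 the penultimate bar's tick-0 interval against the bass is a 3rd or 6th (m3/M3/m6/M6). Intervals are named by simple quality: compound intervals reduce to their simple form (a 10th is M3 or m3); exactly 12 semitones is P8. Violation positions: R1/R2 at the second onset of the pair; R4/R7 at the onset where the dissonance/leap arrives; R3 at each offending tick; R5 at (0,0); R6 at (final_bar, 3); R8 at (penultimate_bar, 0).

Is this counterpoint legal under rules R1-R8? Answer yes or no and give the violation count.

No (3 violations)

bar 0: v0=E3 v1=E4 (P8)
bar 1: v0=G3 v1=B3 (M3)
bar 2: v0=A3 v1=C4 (m3)
bar 3: v0=C4 v1=E4 (M3)
bar 4: v0=B3 v1=B4 (P8)
bar 5: v0=A3 v1=C4 (m3)
bar 6: v0=F3 v1=B3 (TT)
bar 7: v0=D3 v1=F3 (m3)
bar 8: v0=B2 v1=D3 (m3)
bar 9: v0=F3 v1=D4 (M6)
bar 10: v0=E3 v1=E4 (P8)
  R4 @ bar6.0: F3/B3 TT untreated
  R7 @ bar6.0: A4->B3 leap 10st
  R7 @ bar9.0: B2->F3 leap 6st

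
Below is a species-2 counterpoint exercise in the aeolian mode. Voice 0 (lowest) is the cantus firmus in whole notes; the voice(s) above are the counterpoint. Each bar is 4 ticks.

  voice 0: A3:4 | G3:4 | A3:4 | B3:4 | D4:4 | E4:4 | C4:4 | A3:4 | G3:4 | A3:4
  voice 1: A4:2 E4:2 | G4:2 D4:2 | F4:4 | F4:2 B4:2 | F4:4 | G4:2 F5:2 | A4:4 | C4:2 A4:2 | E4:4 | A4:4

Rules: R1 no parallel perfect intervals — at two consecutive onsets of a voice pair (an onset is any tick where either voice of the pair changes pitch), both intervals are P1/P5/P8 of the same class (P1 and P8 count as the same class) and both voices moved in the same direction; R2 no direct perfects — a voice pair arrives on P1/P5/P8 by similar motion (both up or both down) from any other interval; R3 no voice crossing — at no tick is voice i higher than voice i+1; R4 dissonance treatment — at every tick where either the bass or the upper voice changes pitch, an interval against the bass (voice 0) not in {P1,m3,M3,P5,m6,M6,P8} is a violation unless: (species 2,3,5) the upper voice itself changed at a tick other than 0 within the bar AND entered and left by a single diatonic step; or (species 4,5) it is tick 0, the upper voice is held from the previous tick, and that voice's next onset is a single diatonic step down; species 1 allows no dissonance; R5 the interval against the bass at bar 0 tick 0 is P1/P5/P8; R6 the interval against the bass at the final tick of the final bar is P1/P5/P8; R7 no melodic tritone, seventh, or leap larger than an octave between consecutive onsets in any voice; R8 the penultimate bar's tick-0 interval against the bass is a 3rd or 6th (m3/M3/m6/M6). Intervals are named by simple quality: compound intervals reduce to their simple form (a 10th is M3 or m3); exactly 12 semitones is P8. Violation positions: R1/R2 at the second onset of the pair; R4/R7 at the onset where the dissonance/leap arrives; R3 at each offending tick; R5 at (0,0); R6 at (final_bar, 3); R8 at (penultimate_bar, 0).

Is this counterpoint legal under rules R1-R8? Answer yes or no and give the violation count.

bar 0: v0=A3 v1=A4 (P8)
bar 1: v0=G3 v1=G4 (P8)
bar 2: v0=A3 v1=F4 (m6)
bar 3: v0=B3 v1=F4 (TT)
bar 4: v0=D4 v1=F4 (m3)
bar 5: v0=E4 v1=G4 (m3)
bar 6: v0=C4 v1=A4 (M6)
bar 7: v0=A3 v1=C4 (m3)
bar 8: v0=G3 v1=E4 (M6)
bar 9: v0=A3 v1=A4 (P8)
  R4 @ bar3.0: B3/F4 TT untreated
  R7 @ bar3.2: F4->B4 leap 6st
  R7 @ bar4.0: B4->F4 leap 6st
  R4 @ bar5.2: E4/F5 m2 untreated
  R7 @ bar5.2: G4->F5 leap 10st
  R2 @ bar9.0: G3/E4 M6 -> A3/A4 P8 similar

No (6 violations)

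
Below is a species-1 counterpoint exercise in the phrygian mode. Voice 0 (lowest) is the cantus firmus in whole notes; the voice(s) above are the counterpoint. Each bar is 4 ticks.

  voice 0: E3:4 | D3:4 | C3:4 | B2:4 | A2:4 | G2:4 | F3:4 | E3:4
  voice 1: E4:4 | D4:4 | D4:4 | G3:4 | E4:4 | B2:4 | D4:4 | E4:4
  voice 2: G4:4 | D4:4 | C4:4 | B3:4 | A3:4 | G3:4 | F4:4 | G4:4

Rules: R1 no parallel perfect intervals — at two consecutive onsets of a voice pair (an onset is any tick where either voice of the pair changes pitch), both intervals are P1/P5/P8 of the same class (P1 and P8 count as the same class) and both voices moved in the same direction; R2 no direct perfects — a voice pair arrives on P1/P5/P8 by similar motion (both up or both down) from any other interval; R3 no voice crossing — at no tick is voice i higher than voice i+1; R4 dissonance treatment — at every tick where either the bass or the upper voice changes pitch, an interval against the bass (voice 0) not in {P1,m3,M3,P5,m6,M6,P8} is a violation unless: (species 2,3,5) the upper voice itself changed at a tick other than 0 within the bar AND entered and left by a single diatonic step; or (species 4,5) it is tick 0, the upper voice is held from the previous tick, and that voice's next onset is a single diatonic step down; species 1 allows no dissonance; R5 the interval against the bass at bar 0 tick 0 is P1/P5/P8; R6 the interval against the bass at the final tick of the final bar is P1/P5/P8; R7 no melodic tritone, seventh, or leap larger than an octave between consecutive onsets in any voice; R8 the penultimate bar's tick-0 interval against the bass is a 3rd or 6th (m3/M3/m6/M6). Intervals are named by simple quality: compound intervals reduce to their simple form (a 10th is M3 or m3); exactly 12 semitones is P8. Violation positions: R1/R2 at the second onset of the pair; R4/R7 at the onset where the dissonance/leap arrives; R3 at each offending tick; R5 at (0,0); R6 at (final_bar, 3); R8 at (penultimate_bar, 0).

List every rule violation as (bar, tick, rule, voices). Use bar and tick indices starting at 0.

(0, 0, R5, (0, 2))
(1, 0, R1, (0, 1))
(1, 0, R2, (0, 2))
(1, 0, R2, (1, 2))
(2, 0, R1, (0, 2))
(2, 0, R3, (1, 2))
(2, 0, R4, (0, 1))
(2, 1, R3, (1, 2))
(2, 2, R3, (1, 2))
(2, 3, R3, (1, 2))
(3, 0, R1, (0, 2))
(4, 0, R1, (0, 2))
(4, 0, R3, (1, 2))
(4, 1, R3, (1, 2))
(4, 2, R3, (1, 2))
(4, 3, R3, (1, 2))
(5, 0, R1, (0, 2))
(5, 0, R7, (1,))
(6, 0, R1, (0, 2))
(6, 0, R7, (0,))
(6, 0, R7, (1,))
(6, 0, R7, (2,))
(6, 0, R8, (0, 2))
(7, 3, R6, (0, 2))

bar 0: v0=E3 v1=E4 v2=G4 downbeat m3
bar 1: v0=D3 v1=D4 v2=D4 downbeat P8
bar 2: v0=C3 v1=D4 v2=C4 downbeat P8
bar 3: v0=B2 v1=G3 v2=B3 downbeat P8
bar 4: v0=A2 v1=E4 v2=A3 downbeat P8
bar 5: v0=G2 v1=B2 v2=G3 downbeat P8
bar 6: v0=F3 v1=D4 v2=F4 downbeat P8
bar 7: v0=E3 v1=E4 v2=G4 downbeat m3
  -> R5 @ bar 0 tick 0 v(0, 2): opens on m3
  -> R1 @ bar 1 tick 0 v(0, 1): E3/E4 P8 -> D3/D4 P8 similar
  -> R2 @ bar 1 tick 0 v(0, 2): E3/G4 m3 -> D3/D4 P8 similar
  -> R2 @ bar 1 tick 0 v(1, 2): E4/G4 m3 -> D4/D4 P1 similar
  -> R1 @ bar 2 tick 0 v(0, 2): D3/D4 P8 -> C3/C4 P8 similar
  -> R3 @ bar 2 tick 0 v(1, 2): D4 above C4
  -> R4 @ bar 2 tick 0 v(0, 1): C3/D4 M2 untreated
  -> R3 @ bar 2 tick 1 v(1, 2): D4 above C4
  -> R3 @ bar 2 tick 2 v(1, 2): D4 above C4
  -> R3 @ bar 2 tick 3 v(1, 2): D4 above C4
  -> R1 @ bar 3 tick 0 v(0, 2): C3/C4 P8 -> B2/B3 P8 similar
  -> R1 @ bar 4 tick 0 v(0, 2): B2/B3 P8 -> A2/A3 P8 similar
  -> R3 @ bar 4 tick 0 v(1, 2): E4 above A3
  -> R3 @ bar 4 tick 1 v(1, 2): E4 above A3
  -> R3 @ bar 4 tick 2 v(1, 2): E4 above A3
  -> R3 @ bar 4 tick 3 v(1, 2): E4 above A3
  -> R1 @ bar 5 tick 0 v(0, 2): A2/A3 P8 -> G2/G3 P8 similar
  -> R7 @ bar 5 tick 0 v(1,): E4->B2 leap 17st
  -> R1 @ bar 6 tick 0 v(0, 2): G2/G3 P8 -> F3/F4 P8 similar
  -> R7 @ bar 6 tick 0 v(0,): G2->F3 leap 10st
  -> R7 @ bar 6 tick 0 v(1,): B2->D4 leap 15st
  -> R7 @ bar 6 tick 0 v(2,): G3->F4 leap 10st
  -> R8 @ bar 6 tick 0 v(0, 2): penult P8 not 3rd/6th
  -> R6 @ bar 7 tick 3 v(0, 2): closes on m3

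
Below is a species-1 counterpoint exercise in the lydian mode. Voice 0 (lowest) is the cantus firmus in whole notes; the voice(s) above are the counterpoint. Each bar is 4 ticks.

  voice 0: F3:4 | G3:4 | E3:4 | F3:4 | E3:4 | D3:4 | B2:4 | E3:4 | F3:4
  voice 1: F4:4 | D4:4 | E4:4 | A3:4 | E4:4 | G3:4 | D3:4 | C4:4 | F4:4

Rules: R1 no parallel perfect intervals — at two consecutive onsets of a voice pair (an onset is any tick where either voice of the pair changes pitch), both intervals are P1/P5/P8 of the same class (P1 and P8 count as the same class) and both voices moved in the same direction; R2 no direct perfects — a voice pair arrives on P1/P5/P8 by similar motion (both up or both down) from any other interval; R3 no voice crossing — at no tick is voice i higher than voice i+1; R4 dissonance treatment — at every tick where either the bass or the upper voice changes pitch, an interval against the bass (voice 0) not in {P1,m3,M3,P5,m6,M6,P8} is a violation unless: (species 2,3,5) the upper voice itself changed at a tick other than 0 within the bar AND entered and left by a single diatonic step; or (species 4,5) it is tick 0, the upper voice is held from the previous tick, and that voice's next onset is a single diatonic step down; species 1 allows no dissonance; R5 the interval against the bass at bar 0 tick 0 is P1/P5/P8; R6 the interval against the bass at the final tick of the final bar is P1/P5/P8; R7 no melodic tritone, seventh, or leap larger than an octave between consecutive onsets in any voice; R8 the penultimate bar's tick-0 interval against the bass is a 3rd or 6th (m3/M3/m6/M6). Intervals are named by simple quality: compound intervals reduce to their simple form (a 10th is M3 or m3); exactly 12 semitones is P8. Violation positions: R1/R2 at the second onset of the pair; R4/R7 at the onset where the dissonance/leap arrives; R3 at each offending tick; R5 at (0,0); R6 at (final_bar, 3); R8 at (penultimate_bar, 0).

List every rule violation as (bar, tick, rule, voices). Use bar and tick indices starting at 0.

(5, 0, R4, (0, 1))
(7, 0, R7, (1,))
(8, 0, R2, (0, 1))

bar 0: v0=F3 v1=F4 downbeat P8
bar 1: v0=G3 v1=D4 downbeat P5
bar 2: v0=E3 v1=E4 downbeat P8
bar 3: v0=F3 v1=A3 downbeat M3
bar 4: v0=E3 v1=E4 downbeat P8
bar 5: v0=D3 v1=G3 downbeat P4
bar 6: v0=B2 v1=D3 downbeat m3
bar 7: v0=E3 v1=C4 downbeat m6
bar 8: v0=F3 v1=F4 downbeat P8
  -> R4 @ bar 5 tick 0 v(0, 1): D3/G3 P4 untreated
  -> R7 @ bar 7 tick 0 v(1,): D3->C4 leap 10st
  -> R2 @ bar 8 tick 0 v(0, 1): E3/C4 m6 -> F3/F4 P8 similar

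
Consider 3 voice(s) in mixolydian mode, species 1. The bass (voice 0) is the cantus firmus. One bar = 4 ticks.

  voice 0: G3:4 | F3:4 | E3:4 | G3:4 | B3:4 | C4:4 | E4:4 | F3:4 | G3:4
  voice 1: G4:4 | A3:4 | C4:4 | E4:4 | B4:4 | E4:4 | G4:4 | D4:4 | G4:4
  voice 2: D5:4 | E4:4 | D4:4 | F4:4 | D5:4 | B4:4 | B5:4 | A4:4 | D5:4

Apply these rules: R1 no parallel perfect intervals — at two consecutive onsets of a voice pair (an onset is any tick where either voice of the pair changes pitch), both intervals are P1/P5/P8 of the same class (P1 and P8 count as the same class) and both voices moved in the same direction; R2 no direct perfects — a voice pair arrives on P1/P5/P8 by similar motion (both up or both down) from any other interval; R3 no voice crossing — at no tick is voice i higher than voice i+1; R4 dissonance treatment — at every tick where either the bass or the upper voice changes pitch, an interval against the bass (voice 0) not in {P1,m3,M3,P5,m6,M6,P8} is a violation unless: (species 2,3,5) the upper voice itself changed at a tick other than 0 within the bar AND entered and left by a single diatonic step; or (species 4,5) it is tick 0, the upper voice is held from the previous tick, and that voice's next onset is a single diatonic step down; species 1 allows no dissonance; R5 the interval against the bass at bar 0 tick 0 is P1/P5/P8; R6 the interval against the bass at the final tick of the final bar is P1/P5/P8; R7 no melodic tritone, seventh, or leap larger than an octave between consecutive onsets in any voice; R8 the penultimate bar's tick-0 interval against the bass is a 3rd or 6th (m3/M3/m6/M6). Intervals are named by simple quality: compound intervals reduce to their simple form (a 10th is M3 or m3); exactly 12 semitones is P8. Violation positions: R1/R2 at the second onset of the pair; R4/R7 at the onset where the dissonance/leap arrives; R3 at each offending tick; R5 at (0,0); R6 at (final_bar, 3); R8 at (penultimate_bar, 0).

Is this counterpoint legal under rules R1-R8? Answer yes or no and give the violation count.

No (16 violations)

bar 0: v0=G3 v1=G4 v2=D5 (P5)
bar 1: v0=F3 v1=A3 v2=E4 (M7)
bar 2: v0=E3 v1=C4 v2=D4 (m7)
bar 3: v0=G3 v1=E4 v2=F4 (m7)
bar 4: v0=B3 v1=B4 v2=D5 (m3)
bar 5: v0=C4 v1=E4 v2=B4 (M7)
bar 6: v0=E4 v1=G4 v2=B5 (P5)
bar 7: v0=F3 v1=D4 v2=A4 (M3)
bar 8: v0=G3 v1=G4 v2=D5 (P5)
  R1 @ bar1.0: G4/D5 P5 -> A3/E4 P5 similar
  R4 @ bar1.0: F3/E4 M7 untreated
  R7 @ bar1.0: G4->A3 leap 10st
  R7 @ bar1.0: D5->E4 leap 10st
  R4 @ bar2.0: E3/D4 m7 untreated
  R4 @ bar3.0: G3/F4 m7 untreated
  R2 @ bar4.0: G3/E4 M6 -> B3/B4 P8 similar
  R2 @ bar5.0: B4/D5 m3 -> E4/B4 P5 similar
  R4 @ bar5.0: C4/B4 M7 untreated
  R2 @ bar6.0: C4/B4 M7 -> E4/B5 P5 similar
  R2 @ bar7.0: G4/B5 M3 -> D4/A4 P5 similar
  R7 @ bar7.0: E4->F3 leap 11st
  R7 @ bar7.0: B5->A4 leap 14st
  R1 @ bar8.0: D4/A4 P5 -> G4/D5 P5 similar
  R2 @ bar8.0: F3/D4 M6 -> G3/G4 P8 similar
  R2 @ bar8.0: F3/A4 M3 -> G3/D5 P5 similar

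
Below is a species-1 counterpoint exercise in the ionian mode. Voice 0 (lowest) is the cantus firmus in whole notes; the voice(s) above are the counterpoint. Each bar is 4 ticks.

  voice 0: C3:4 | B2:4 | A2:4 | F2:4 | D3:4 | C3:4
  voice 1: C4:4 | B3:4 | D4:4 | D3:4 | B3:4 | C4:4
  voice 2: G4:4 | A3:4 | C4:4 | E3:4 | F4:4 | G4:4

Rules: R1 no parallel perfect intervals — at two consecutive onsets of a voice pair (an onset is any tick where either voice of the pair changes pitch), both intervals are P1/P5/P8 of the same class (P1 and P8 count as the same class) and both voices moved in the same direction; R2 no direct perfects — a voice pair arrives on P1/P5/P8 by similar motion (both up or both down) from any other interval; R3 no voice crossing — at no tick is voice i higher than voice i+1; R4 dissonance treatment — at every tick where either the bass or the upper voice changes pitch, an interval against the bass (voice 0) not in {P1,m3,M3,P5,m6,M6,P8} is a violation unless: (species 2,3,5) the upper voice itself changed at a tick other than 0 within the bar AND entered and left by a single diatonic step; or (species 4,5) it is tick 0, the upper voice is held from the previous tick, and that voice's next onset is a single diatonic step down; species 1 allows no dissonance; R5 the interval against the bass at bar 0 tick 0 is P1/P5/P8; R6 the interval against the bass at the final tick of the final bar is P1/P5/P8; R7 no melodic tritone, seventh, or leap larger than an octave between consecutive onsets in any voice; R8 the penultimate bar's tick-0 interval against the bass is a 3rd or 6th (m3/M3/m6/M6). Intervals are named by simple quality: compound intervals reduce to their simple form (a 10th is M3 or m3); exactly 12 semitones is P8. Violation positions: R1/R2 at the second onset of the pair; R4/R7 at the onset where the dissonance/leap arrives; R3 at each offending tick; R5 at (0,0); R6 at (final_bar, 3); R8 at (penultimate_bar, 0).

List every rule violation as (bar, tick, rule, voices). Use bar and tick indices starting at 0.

bar 0: v0=C3 v1=C4 v2=G4 downbeat P5
bar 1: v0=B2 v1=B3 v2=A3 downbeat m7
bar 2: v0=A2 v1=D4 v2=C4 downbeat m3
bar 3: v0=F2 v1=D3 v2=E3 downbeat M7
bar 4: v0=D3 v1=B3 v2=F4 downbeat m3
bar 5: v0=C3 v1=C4 v2=G4 downbeat P5
  -> R1 @ bar 1 tick 0 v(0, 1): C3/C4 P8 -> B2/B3 P8 similar
  -> R3 @ bar 1 tick 0 v(1, 2): B3 above A3
  -> R4 @ bar 1 tick 0 v(0, 2): B2/A3 m7 untreated
  -> R7 @ bar 1 tick 0 v(2,): G4->A3 leap 10st
  -> R3 @ bar 1 tick 1 v(1, 2): B3 above A3
  -> R3 @ bar 1 tick 2 v(1, 2): B3 above A3
  -> R3 @ bar 1 tick 3 v(1, 2): B3 above A3
  -> R3 @ bar 2 tick 0 v(1, 2): D4 above C4
  -> R4 @ bar 2 tick 0 v(0, 1): A2/D4 P4 untreated
  -> R3 @ bar 2 tick 1 v(1, 2): D4 above C4
  -> R3 @ bar 2 tick 2 v(1, 2): D4 above C4
  -> R3 @ bar 2 tick 3 v(1, 2): D4 above C4
  -> R4 @ bar 3 tick 0 v(0, 2): F2/E3 M7 untreated
  -> R7 @ bar 4 tick 0 v(2,): E3->F4 leap 13st
  -> R2 @ bar 5 tick 0 v(1, 2): B3/F4 TT -> C4/G4 P5 similar

(1, 0, R1, (0, 1))
(1, 0, R3, (1, 2))
(1, 0, R4, (0, 2))
(1, 0, R7, (2,))
(1, 1, R3, (1, 2))
(1, 2, R3, (1, 2))
(1, 3, R3, (1, 2))
(2, 0, R3, (1, 2))
(2, 0, R4, (0, 1))
(2, 1, R3, (1, 2))
(2, 2, R3, (1, 2))
(2, 3, R3, (1, 2))
(3, 0, R4, (0, 2))
(4, 0, R7, (2,))
(5, 0, R2, (1, 2))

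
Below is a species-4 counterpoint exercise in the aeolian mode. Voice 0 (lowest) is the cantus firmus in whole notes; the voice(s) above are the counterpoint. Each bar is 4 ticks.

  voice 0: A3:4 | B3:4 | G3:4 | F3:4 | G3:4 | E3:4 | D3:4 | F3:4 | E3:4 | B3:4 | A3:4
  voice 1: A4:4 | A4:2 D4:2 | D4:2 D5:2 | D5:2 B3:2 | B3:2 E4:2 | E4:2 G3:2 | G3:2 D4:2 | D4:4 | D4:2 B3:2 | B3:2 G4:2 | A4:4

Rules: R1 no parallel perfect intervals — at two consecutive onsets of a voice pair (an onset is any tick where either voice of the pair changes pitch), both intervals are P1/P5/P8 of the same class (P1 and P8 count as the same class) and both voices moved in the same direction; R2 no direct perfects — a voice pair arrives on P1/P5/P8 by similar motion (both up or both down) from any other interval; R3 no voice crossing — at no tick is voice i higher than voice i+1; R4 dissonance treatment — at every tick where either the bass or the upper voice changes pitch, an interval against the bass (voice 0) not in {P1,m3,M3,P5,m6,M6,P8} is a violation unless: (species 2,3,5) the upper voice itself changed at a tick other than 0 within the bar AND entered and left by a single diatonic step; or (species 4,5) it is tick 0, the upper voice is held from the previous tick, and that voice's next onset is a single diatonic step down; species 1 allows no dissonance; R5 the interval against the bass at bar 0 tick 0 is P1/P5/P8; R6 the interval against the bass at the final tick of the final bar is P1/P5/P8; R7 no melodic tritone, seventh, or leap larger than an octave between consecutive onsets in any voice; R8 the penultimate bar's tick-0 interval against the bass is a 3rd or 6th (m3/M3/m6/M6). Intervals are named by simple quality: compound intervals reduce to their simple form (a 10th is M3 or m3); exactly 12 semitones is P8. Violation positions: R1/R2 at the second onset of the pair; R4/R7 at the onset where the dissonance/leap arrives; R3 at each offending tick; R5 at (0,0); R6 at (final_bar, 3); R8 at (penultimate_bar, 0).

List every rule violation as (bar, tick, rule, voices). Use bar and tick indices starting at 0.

(1, 0, R4, (0, 1))
(3, 2, R4, (0, 1))
(3, 2, R7, (1,))
(6, 0, R4, (0, 1))
(8, 0, R4, (0, 1))
(9, 0, R8, (0, 1))

bar 0: v0=A3 v1=A4 downbeat P8
bar 1: v0=B3 v1=A4 downbeat m7
bar 2: v0=G3 v1=D4 downbeat P5
bar 3: v0=F3 v1=D5 downbeat M6
bar 4: v0=G3 v1=B3 downbeat M3
bar 5: v0=E3 v1=E4 downbeat P8
bar 6: v0=D3 v1=G3 downbeat P4
bar 7: v0=F3 v1=D4 downbeat M6
bar 8: v0=E3 v1=D4 downbeat m7
bar 9: v0=B3 v1=B3 downbeat P1
bar 10: v0=A3 v1=A4 downbeat P8
  -> R4 @ bar 1 tick 0 v(0, 1): B3/A4 m7 untreated
  -> R4 @ bar 3 tick 2 v(0, 1): F3/B3 TT untreated
  -> R7 @ bar 3 tick 2 v(1,): D5->B3 leap 15st
  -> R4 @ bar 6 tick 0 v(0, 1): D3/G3 P4 untreated
  -> R4 @ bar 8 tick 0 v(0, 1): E3/D4 m7 untreated
  -> R8 @ bar 9 tick 0 v(0, 1): penult P1 not 3rd/6th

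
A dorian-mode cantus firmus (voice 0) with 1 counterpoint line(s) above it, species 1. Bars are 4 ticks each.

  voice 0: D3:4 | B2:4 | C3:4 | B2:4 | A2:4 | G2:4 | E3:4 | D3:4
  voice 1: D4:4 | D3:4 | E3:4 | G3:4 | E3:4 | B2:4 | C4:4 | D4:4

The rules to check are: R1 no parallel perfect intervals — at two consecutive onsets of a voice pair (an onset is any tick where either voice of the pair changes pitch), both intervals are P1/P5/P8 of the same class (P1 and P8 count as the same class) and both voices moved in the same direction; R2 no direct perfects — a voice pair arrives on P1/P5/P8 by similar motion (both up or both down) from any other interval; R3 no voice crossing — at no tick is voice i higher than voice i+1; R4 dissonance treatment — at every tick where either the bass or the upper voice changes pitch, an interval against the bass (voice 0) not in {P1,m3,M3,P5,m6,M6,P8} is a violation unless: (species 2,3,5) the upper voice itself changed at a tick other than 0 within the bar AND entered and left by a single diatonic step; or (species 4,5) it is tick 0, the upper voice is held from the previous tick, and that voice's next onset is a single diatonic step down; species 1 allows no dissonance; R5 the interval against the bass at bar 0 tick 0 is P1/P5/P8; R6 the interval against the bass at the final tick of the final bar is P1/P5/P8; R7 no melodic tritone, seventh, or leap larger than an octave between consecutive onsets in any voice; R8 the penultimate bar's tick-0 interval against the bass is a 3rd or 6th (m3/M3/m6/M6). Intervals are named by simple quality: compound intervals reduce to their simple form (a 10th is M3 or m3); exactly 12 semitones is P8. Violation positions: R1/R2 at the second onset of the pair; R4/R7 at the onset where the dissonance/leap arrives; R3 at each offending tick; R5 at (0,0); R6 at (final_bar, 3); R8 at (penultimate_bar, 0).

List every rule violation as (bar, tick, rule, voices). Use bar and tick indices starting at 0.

bar 0: v0=D3 v1=D4 downbeat P8
bar 1: v0=B2 v1=D3 downbeat m3
bar 2: v0=C3 v1=E3 downbeat M3
bar 3: v0=B2 v1=G3 downbeat m6
bar 4: v0=A2 v1=E3 downbeat P5
bar 5: v0=G2 v1=B2 downbeat M3
bar 6: v0=E3 v1=C4 downbeat m6
bar 7: v0=D3 v1=D4 downbeat P8
  -> R2 @ bar 4 tick 0 v(0, 1): B2/G3 m6 -> A2/E3 P5 similar
  -> R7 @ bar 6 tick 0 v(1,): B2->C4 leap 13st

(4, 0, R2, (0, 1))
(6, 0, R7, (1,))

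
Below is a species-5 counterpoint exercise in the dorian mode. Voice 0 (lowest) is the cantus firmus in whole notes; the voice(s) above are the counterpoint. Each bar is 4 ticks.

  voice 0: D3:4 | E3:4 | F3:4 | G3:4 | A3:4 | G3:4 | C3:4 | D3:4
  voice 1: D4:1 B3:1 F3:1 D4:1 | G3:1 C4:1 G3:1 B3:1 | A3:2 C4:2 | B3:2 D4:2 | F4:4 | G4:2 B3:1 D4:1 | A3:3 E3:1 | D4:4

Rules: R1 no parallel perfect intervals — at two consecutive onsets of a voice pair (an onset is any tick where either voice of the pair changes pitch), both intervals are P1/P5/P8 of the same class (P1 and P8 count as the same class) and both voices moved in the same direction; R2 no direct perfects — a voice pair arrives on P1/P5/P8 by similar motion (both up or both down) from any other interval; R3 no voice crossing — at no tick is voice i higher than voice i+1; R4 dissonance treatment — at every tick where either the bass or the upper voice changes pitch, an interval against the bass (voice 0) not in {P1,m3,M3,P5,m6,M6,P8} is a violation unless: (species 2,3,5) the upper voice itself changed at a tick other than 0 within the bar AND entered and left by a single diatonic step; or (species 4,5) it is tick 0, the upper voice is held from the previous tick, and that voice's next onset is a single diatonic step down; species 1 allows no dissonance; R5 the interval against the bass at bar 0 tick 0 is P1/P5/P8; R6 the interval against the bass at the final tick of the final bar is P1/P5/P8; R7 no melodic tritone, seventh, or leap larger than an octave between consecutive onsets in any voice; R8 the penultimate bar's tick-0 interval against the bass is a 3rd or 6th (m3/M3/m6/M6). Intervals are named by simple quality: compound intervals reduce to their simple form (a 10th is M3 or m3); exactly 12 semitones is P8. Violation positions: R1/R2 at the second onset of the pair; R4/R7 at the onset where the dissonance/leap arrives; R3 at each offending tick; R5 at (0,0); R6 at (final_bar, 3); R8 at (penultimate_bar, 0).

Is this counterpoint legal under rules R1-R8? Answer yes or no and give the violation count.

bar 0: v0=D3 v1=D4 (P8)
bar 1: v0=E3 v1=G3 (m3)
bar 2: v0=F3 v1=A3 (M3)
bar 3: v0=G3 v1=B3 (M3)
bar 4: v0=A3 v1=F4 (m6)
bar 5: v0=G3 v1=G4 (P8)
bar 6: v0=C3 v1=A3 (M6)
bar 7: v0=D3 v1=D4 (P8)
  R7 @ bar0.2: B3->F3 leap 6st
  R2 @ bar7.0: C3/E3 M3 -> D3/D4 P8 similar
  R7 @ bar7.0: E3->D4 leap 10st

No (3 violations)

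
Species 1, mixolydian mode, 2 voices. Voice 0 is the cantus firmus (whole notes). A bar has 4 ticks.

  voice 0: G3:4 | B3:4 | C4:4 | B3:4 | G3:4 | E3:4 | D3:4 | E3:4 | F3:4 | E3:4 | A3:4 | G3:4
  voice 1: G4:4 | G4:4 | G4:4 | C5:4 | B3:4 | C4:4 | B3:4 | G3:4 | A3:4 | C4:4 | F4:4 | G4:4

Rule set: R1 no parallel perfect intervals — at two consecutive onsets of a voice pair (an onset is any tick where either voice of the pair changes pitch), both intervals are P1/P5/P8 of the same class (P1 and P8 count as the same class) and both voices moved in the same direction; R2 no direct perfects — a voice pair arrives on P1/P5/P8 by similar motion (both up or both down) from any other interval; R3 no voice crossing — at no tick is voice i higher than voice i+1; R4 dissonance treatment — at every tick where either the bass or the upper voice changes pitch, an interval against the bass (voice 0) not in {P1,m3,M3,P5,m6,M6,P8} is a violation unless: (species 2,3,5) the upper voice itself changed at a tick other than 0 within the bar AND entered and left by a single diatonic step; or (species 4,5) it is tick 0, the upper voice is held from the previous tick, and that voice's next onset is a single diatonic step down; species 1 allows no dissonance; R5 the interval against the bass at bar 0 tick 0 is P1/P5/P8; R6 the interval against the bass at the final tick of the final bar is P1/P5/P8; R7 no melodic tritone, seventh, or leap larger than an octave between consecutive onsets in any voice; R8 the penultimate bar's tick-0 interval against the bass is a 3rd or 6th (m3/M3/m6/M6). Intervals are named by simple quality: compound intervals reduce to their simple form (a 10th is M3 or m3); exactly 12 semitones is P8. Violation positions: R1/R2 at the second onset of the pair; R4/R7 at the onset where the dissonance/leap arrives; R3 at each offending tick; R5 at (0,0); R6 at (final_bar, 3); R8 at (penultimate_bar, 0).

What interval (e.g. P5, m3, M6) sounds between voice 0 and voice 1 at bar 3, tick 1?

m2

voice 0=B3 voice 1=C5 -> m2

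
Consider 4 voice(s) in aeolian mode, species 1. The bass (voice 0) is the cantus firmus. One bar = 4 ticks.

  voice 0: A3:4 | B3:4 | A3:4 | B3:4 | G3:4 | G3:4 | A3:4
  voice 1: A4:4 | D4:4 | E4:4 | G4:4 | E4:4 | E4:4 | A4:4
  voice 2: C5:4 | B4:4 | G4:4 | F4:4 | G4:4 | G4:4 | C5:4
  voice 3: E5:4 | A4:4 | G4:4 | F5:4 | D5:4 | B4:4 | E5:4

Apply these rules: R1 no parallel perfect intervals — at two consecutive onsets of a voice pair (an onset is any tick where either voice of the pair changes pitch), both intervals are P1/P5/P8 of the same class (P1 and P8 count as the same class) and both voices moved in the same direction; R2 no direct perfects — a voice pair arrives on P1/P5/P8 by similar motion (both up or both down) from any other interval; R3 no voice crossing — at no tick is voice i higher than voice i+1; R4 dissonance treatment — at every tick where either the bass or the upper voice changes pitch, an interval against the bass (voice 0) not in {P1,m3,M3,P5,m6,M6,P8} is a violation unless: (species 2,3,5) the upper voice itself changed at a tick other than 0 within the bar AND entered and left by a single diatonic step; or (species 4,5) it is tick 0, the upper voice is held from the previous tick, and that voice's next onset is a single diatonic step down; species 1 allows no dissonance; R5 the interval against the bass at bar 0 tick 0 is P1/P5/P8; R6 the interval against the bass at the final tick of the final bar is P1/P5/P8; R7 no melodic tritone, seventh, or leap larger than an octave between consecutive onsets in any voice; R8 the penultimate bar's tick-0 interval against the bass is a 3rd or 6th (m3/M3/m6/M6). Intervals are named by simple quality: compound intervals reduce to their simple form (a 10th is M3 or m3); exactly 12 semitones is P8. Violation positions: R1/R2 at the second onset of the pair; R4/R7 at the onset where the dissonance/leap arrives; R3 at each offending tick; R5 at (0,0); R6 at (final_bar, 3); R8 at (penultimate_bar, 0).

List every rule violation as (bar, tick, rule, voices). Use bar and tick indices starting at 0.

bar 0: v0=A3 v1=A4 v2=C5 v3=E5 downbeat P5
bar 1: v0=B3 v1=D4 v2=B4 v3=A4 downbeat m7
bar 2: v0=A3 v1=E4 v2=G4 v3=G4 downbeat m7
bar 3: v0=B3 v1=G4 v2=F4 v3=F5 downbeat TT
bar 4: v0=G3 v1=E4 v2=G4 v3=D5 downbeat P5
bar 5: v0=G3 v1=E4 v2=G4 v3=B4 downbeat M3
bar 6: v0=A3 v1=A4 v2=C5 v3=E5 downbeat P5
  -> R5 @ bar 0 tick 0 v(0, 2): opens on m3
  -> R1 @ bar 1 tick 0 v(1, 3): A4/E5 P5 -> D4/A4 P5 similar
  -> R3 @ bar 1 tick 0 v(2, 3): B4 above A4
  -> R4 @ bar 1 tick 0 v(0, 3): B3/A4 m7 untreated
  -> R3 @ bar 1 tick 1 v(2, 3): B4 above A4
  -> R3 @ bar 1 tick 2 v(2, 3): B4 above A4
  -> R3 @ bar 1 tick 3 v(2, 3): B4 above A4
  -> R2 @ bar 2 tick 0 v(2, 3): B4/A4 M2 -> G4/G4 P1 similar
  -> R4 @ bar 2 tick 0 v(0, 2): A3/G4 m7 untreated
  -> R4 @ bar 2 tick 0 v(0, 3): A3/G4 m7 untreated
  -> R3 @ bar 3 tick 0 v(1, 2): G4 above F4
  -> R4 @ bar 3 tick 0 v(0, 2): B3/F4 TT untreated
  -> R4 @ bar 3 tick 0 v(0, 3): B3/F5 TT untreated
  -> R7 @ bar 3 tick 0 v(3,): G4->F5 leap 10st
  -> R3 @ bar 3 tick 1 v(1, 2): G4 above F4
  -> R3 @ bar 3 tick 2 v(1, 2): G4 above F4
  -> R3 @ bar 3 tick 3 v(1, 2): G4 above F4
  -> R2 @ bar 4 tick 0 v(0, 3): B3/F5 TT -> G3/D5 P5 similar
  -> R8 @ bar 5 tick 0 v(0, 2): penult P8 not 3rd/6th
  -> R1 @ bar 6 tick 0 v(1, 3): E4/B4 P5 -> A4/E5 P5 similar
  -> R2 @ bar 6 tick 0 v(0, 1): G3/E4 M6 -> A3/A4 P8 similar
  -> R2 @ bar 6 tick 0 v(0, 3): G3/B4 M3 -> A3/E5 P5 similar
  -> R6 @ bar 6 tick 3 v(0, 2): closes on m3

(0, 0, R5, (0, 2))
(1, 0, R1, (1, 3))
(1, 0, R3, (2, 3))
(1, 0, R4, (0, 3))
(1, 1, R3, (2, 3))
(1, 2, R3, (2, 3))
(1, 3, R3, (2, 3))
(2, 0, R2, (2, 3))
(2, 0, R4, (0, 2))
(2, 0, R4, (0, 3))
(3, 0, R3, (1, 2))
(3, 0, R4, (0, 2))
(3, 0, R4, (0, 3))
(3, 0, R7, (3,))
(3, 1, R3, (1, 2))
(3, 2, R3, (1, 2))
(3, 3, R3, (1, 2))
(4, 0, R2, (0, 3))
(5, 0, R8, (0, 2))
(6, 0, R1, (1, 3))
(6, 0, R2, (0, 1))
(6, 0, R2, (0, 3))
(6, 3, R6, (0, 2))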